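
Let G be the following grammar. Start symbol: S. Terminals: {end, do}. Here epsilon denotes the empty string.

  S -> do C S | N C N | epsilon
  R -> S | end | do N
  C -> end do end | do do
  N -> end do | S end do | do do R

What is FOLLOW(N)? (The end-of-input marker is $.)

FIRST(C): from C->end do end we get {end}; from C->do do we get {do}. So FIRST(C) = {do, end}.
FIRST(S): from S->do C S we get {do}; from S->N C N we get {do, end}; from S->epsilon we get {epsilon}. So FIRST(S) = {epsilon, do, end}.
FIRST(R): from R->S we get {epsilon, do, end}; from R->end we get {end}; from R->do N we get {do}. So FIRST(R) = {epsilon, do, end}.
FIRST(N): from N->end do we get {end}; from N->S end do we get {do, end}; from N->do do R we get {do}. So FIRST(N) = {do, end}.
FOLLOW(S) includes $ since S is the start symbol.
FOLLOW(S): in S->do C S, the suffix after S is empty (adds nothing new); in R->S, the suffix after S is empty, so FOLLOW(S) ⊇ FOLLOW(R) = {$, do, end}; in N->S end do, S is followed by end do with FIRST {end}. Thus FOLLOW(S) = {$, do, end}.
FOLLOW(C): in S->do C S, C is followed by S with FIRST {epsilon, do, end}; in S->do C S, the suffix after C is nullable, so FOLLOW(C) ⊇ FOLLOW(S) = {$, do, end}; in S->N C N, C is followed by N with FIRST {do, end}. Thus FOLLOW(C) = {$, do, end}.
FOLLOW(R): in N->do do R, the suffix after R is empty, so FOLLOW(R) ⊇ FOLLOW(N) = {$, do, end}. Thus FOLLOW(R) = {$, do, end}.
FOLLOW(N): in S->N C N (occurrence 1), N is followed by C N with FIRST {do, end}; in S->N C N (occurrence 2), the suffix after N is empty, so FOLLOW(N) ⊇ FOLLOW(S) = {$, do, end}; in R->do N, the suffix after N is empty, so FOLLOW(N) ⊇ FOLLOW(R) = {$, do, end}. Thus FOLLOW(N) = {$, do, end}.

{$, do, end}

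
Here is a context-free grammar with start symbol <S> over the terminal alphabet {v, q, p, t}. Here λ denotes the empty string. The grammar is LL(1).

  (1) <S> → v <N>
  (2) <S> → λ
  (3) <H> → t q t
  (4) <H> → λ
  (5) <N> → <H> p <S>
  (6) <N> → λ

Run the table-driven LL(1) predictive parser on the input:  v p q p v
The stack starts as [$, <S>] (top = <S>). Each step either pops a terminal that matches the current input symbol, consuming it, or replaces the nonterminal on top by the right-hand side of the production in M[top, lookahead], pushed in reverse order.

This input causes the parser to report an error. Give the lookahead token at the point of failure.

q

     Stack        Input        Action
  1  $ <S>        v p q p v $  expand <S> → v <N>
  2  $ <N> v      v p q p v $  match v
  3  $ <N>        p q p v $    expand <N> → <H> p <S>
  4  $ <S> p <H>  p q p v $    expand <H> → λ
  5  $ <S> p      p q p v $    match p
  6  $ <S>        q p v $      error: M[<S>, q] is empty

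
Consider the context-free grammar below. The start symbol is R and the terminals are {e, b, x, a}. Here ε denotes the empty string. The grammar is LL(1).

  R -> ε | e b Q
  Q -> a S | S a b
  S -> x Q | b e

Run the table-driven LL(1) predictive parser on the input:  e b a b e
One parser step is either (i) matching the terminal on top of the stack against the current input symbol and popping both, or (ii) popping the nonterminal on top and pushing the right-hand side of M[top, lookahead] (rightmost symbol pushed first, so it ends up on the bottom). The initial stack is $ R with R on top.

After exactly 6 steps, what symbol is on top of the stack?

b

step 1: stack=$ R  input=e b a b e $  — expand R -> e b Q
step 2: stack=$ Q b e  input=e b a b e $  — match e
step 3: stack=$ Q b  input=b a b e $  — match b
step 4: stack=$ Q  input=a b e $  — expand Q -> a S
step 5: stack=$ S a  input=a b e $  — match a
step 6: stack=$ S  input=b e $  — expand S -> b e
Stack after step 6: $ e b (top = b).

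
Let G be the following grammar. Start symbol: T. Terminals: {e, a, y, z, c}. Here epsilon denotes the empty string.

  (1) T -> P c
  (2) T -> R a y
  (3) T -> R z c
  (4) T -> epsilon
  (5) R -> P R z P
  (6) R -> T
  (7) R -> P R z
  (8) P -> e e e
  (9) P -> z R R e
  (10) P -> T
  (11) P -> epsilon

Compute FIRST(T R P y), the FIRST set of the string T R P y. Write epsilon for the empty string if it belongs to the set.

FIRST(T) = {epsilon, a, c, e, z}  (via P c, R a y, R z c)
FIRST(P) = {epsilon, a, c, e, z}  (via T)
FIRST(R) = {epsilon, a, c, e, z}  (via P R z P, T, P R z)
FIRST(T R P y): take FIRST of each symbol in turn, carrying on past any symbol whose FIRST contains epsilon; result {a, c, e, y, z}.

{a, c, e, y, z}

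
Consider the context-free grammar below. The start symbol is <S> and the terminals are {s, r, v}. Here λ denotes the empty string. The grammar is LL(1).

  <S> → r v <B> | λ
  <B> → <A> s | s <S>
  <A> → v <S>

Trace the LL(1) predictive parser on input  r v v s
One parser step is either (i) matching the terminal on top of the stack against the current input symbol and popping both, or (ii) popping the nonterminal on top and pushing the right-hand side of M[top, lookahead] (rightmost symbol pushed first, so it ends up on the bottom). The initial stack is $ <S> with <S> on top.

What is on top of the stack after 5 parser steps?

     Stack      Input      Action
  1  $ <S>      r v v s $  expand <S> → r v <B>
  2  $ <B> v r  r v v s $  match r
  3  $ <B> v    v v s $    match v
  4  $ <B>      v s $      expand <B> → <A> s
  5  $ s <A>    v s $      expand <A> → v <S>
Stack after step 5: $ s <S> v (top = v).

v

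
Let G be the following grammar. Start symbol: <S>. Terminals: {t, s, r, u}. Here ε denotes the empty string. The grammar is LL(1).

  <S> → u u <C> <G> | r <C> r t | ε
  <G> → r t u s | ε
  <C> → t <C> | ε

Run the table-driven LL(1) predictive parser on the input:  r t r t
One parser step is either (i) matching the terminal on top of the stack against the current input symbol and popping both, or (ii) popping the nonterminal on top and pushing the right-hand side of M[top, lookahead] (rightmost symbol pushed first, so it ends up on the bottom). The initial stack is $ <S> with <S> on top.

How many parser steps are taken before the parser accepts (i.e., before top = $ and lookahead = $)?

7

     Stack        Input      Action
  1  $ <S>        r t r t $  expand <S> → r <C> r t
  2  $ t r <C> r  r t r t $  match r
  3  $ t r <C>    t r t $    expand <C> → t <C>
  4  $ t r <C> t  t r t $    match t
  5  $ t r <C>    r t $      expand <C> → ε
  6  $ t r        r t $      match r
  7  $ t          t $        match t
Accept reached after 7 steps.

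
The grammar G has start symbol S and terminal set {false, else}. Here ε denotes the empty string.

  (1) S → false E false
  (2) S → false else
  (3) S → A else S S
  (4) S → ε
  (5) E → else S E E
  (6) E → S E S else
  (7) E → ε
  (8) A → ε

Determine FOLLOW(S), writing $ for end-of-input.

FIRST(A) = {ε}
FIRST(S) = {ε, else, false}  (via A else S S)
FIRST(E) = {ε, else, false}  (via S E S else)
FOLLOW(S) includes $ since S is the start symbol.
FOLLOW(E): in S→false E false, E is followed by false with FIRST {false}; in E→else S E E (occurrence 1), E is followed by E with FIRST {ε, else, false}; in E→else S E E (occurrence 1), the suffix after E is nullable (adds nothing new); in E→else S E E (occurrence 2), the suffix after E is empty (adds nothing new); in E→S E S else, E is followed by S else with FIRST {else, false}. Thus FOLLOW(E) = {else, false}.
FOLLOW(S): in S→A else S S (occurrence 1), S is followed by S with FIRST {ε, else, false}; in S→A else S S (occurrence 1), the suffix after S is nullable (adds nothing new); in S→A else S S (occurrence 2), the suffix after S is empty (adds nothing new); in E→else S E E, S is followed by E E with FIRST {ε, else, false}; in E→else S E E, the suffix after S is nullable, so FOLLOW(S) ⊇ FOLLOW(E) = {else, false}; in E→S E S else (occurrence 1), S is followed by E S else with FIRST {else, false}; in E→S E S else (occurrence 2), S is followed by else with FIRST {else}. Thus FOLLOW(S) = {$, else, false}.
FOLLOW(A): in S→A else S S, A is followed by else S S with FIRST {else}. Thus FOLLOW(A) = {else}.

{$, else, false}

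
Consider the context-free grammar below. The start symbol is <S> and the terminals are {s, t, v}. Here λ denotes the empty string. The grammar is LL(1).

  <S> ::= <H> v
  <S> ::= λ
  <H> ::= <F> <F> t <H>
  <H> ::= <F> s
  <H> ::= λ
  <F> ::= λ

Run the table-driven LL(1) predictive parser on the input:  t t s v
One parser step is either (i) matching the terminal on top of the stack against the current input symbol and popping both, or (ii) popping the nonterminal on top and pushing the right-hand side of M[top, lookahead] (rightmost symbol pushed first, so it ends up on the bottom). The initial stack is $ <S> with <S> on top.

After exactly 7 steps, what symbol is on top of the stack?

step 1: stack=$ <S>  input=t t s v $  — expand <S> ::= <H> v
step 2: stack=$ v <H>  input=t t s v $  — expand <H> ::= <F> <F> t <H>
step 3: stack=$ v <H> t <F> <F>  input=t t s v $  — expand <F> ::= λ
step 4: stack=$ v <H> t <F>  input=t t s v $  — expand <F> ::= λ
step 5: stack=$ v <H> t  input=t t s v $  — match t
step 6: stack=$ v <H>  input=t s v $  — expand <H> ::= <F> <F> t <H>
step 7: stack=$ v <H> t <F> <F>  input=t s v $  — expand <F> ::= λ
Stack after step 7: $ v <H> t <F> (top = <F>).

<F>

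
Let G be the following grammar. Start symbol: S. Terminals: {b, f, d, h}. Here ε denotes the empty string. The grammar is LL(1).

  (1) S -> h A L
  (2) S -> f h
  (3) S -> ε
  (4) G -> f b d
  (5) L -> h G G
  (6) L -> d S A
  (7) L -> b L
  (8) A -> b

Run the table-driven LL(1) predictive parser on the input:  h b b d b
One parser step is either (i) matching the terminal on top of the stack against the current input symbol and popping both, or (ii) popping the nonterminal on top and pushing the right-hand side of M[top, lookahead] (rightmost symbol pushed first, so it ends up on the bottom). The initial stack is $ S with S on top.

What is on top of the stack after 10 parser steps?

b

step 1: stack=$ S  input=h b b d b $  — expand S -> h A L
step 2: stack=$ L A h  input=h b b d b $  — match h
step 3: stack=$ L A  input=b b d b $  — expand A -> b
step 4: stack=$ L b  input=b b d b $  — match b
step 5: stack=$ L  input=b d b $  — expand L -> b L
step 6: stack=$ L b  input=b d b $  — match b
step 7: stack=$ L  input=d b $  — expand L -> d S A
step 8: stack=$ A S d  input=d b $  — match d
step 9: stack=$ A S  input=b $  — expand S -> ε
step 10: stack=$ A  input=b $  — expand A -> b
Stack after step 10: $ b (top = b).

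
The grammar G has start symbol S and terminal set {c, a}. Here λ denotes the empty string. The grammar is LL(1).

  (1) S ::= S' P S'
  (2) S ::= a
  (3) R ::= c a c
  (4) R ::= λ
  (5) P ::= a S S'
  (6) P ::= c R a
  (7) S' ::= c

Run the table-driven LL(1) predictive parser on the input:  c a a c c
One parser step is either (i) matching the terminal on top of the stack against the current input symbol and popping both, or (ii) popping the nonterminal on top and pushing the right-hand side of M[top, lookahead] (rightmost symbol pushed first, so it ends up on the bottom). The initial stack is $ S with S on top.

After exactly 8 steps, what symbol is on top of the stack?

c

step 1: stack=$ S  input=c a a c c $  — expand S ::= S' P S'
step 2: stack=$ S' P S'  input=c a a c c $  — expand S' ::= c
step 3: stack=$ S' P c  input=c a a c c $  — match c
step 4: stack=$ S' P  input=a a c c $  — expand P ::= a S S'
step 5: stack=$ S' S' S a  input=a a c c $  — match a
step 6: stack=$ S' S' S  input=a c c $  — expand S ::= a
step 7: stack=$ S' S' a  input=a c c $  — match a
step 8: stack=$ S' S'  input=c c $  — expand S' ::= c
Stack after step 8: $ S' c (top = c).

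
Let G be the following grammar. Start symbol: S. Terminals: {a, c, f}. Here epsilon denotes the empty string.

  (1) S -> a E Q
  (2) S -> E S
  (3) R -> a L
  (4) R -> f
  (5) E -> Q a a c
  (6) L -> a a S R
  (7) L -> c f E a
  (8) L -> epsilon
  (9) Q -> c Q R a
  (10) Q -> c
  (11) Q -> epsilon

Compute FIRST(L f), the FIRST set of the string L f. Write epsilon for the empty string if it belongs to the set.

{a, c, f}

FIRST(R) = {a, f}
FIRST(L) = {epsilon, a, c}
FIRST(Q) = {epsilon, c}
FIRST(E) = {a, c}  (via Q a a c)
FIRST(S) = {a, c}  (via E S)
FIRST(L f): take FIRST of each symbol in turn, carrying on past any symbol whose FIRST contains epsilon; result {a, c, f}.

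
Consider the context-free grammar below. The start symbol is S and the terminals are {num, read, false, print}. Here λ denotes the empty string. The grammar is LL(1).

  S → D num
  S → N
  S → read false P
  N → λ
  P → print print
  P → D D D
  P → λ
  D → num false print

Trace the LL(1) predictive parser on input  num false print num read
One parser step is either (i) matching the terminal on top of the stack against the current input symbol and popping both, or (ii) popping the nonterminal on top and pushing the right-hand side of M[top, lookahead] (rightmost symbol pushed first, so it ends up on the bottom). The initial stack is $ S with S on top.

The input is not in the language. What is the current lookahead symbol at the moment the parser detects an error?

read

     Stack                  Input                       Action
  1  $ S                    num false print num read $  expand S → D num
  2  $ num D                num false print num read $  expand D → num false print
  3  $ num print false num  num false print num read $  match num
  4  $ num print false      false print num read $      match false
  5  $ num print            print num read $            match print
  6  $ num                  num read $                  match num
  7  $                      read $                      error: stack empty but input remains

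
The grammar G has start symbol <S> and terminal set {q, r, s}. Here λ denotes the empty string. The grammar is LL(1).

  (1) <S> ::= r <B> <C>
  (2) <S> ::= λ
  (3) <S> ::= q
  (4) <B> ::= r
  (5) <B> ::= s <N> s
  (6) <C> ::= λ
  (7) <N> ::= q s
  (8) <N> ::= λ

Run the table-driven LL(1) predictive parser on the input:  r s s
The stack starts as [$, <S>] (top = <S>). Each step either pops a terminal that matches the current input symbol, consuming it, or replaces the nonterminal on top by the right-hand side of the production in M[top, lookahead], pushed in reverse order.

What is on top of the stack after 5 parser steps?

     Stack          Input    Action
  1  $ <S>          r s s $  expand <S> ::= r <B> <C>
  2  $ <C> <B> r    r s s $  match r
  3  $ <C> <B>      s s $    expand <B> ::= s <N> s
  4  $ <C> s <N> s  s s $    match s
  5  $ <C> s <N>    s $      expand <N> ::= λ
Stack after step 5: $ <C> s (top = s).

s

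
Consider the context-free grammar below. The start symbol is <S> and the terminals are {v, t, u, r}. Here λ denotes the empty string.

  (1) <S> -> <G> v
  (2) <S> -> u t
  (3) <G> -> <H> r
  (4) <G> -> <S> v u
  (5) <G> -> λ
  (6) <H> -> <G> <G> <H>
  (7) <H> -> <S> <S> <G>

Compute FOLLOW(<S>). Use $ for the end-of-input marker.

{$, r, u, v}

FIRST(<S>): from <S>-><G> v we get {u, v}; from <S>->u t we get {u}. So FIRST(<S>) = {u, v}.
FIRST(<G>): from <G>-><H> r we get {u, v}; from <G>-><S> v u we get {u, v}; from <G>->λ we get {λ}. So FIRST(<G>) = {λ, u, v}.
FIRST(<H>): from <H>-><G> <G> <H> we get {u, v}; from <H>-><S> <S> <G> we get {u, v}. So FIRST(<H>) = {u, v}.
FOLLOW(<S>) includes $ since <S> is the start symbol.
FOLLOW(<H>): in <G>-><H> r, <H> is followed by r with FIRST {r}; in <H>-><G> <G> <H>, the suffix after <H> is empty (adds nothing new). Thus FOLLOW(<H>) = {r}.
FOLLOW(<S>): in <G>-><S> v u, <S> is followed by v u with FIRST {v}; in <H>-><S> <S> <G> (occurrence 1), <S> is followed by <S> <G> with FIRST {u, v}; in <H>-><S> <S> <G> (occurrence 2), <S> is followed by <G> with FIRST {λ, u, v}; in <H>-><S> <S> <G> (occurrence 2), the suffix after <S> is nullable, so FOLLOW(<S>) ⊇ FOLLOW(<H>) = {r}. Thus FOLLOW(<S>) = {$, r, u, v}.
FOLLOW(<G>): in <S>-><G> v, <G> is followed by v with FIRST {v}; in <H>-><G> <G> <H> (occurrence 1), <G> is followed by <G> <H> with FIRST {u, v}; in <H>-><G> <G> <H> (occurrence 2), <G> is followed by <H> with FIRST {u, v}; in <H>-><S> <S> <G>, the suffix after <G> is empty, so FOLLOW(<G>) ⊇ FOLLOW(<H>) = {r}. Thus FOLLOW(<G>) = {r, u, v}.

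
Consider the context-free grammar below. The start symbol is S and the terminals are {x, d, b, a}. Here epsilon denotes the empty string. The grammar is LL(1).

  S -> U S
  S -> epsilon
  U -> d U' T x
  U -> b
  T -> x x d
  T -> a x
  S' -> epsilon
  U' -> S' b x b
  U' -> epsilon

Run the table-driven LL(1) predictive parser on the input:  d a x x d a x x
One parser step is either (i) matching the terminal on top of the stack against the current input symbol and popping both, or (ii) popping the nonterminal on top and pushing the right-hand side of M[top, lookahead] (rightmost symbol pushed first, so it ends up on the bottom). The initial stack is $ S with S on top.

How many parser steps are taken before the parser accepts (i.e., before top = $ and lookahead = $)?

17

      Stack         Input              Action
   1  $ S           d a x x d a x x $  expand S -> U S
   2  $ S U         d a x x d a x x $  expand U -> d U' T x
   3  $ S x T U' d  d a x x d a x x $  match d
   4  $ S x T U'    a x x d a x x $    expand U' -> epsilon
   5  $ S x T       a x x d a x x $    expand T -> a x
   6  $ S x x a     a x x d a x x $    match a
   7  $ S x x       x x d a x x $      match x
   8  $ S x         x d a x x $        match x
   9  $ S           d a x x $          expand S -> U S
  10  $ S U         d a x x $          expand U -> d U' T x
  11  $ S x T U' d  d a x x $          match d
  12  $ S x T U'    a x x $            expand U' -> epsilon
  13  $ S x T       a x x $            expand T -> a x
  14  $ S x x a     a x x $            match a
  15  $ S x x       x x $              match x
  16  $ S x         x $                match x
  17  $ S           $                  expand S -> epsilon
Accept reached after 17 steps.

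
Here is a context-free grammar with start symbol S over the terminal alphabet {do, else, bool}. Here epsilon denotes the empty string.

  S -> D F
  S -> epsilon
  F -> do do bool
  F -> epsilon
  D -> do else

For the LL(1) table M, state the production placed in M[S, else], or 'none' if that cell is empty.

none

FIRST(F): from F->do do bool we get {do}; from F->epsilon we get {epsilon}. So FIRST(F) = {epsilon, do}.
FIRST(D): from D->do else we get {do}. So FIRST(D) = {do}.
FIRST(S): from S->D F we get {do}; from S->epsilon we get {epsilon}. So FIRST(S) = {epsilon, do}.
FOLLOW(S) includes $ since S is the start symbol.
FOLLOW(S): S appears on no right-hand side. Thus FOLLOW(S) = {$}.
For S -> D F: FIRST(D F) = {do}, so it goes in M[S, t] for t ∈ {do}.
For S -> epsilon: FIRST(epsilon) = {epsilon}, so it goes in M[S, t] for t ∈ {}; since epsilon ∈ FIRST, also for every t ∈ FOLLOW(S) = {$}.
None of these place a production in M[S, else].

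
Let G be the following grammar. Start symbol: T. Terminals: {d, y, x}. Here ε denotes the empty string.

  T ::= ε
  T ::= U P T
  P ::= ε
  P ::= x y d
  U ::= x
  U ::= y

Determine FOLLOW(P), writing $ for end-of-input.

{$, x, y}

FIRST(P) = {ε, x}
FIRST(U) = {x, y}
FIRST(T) = {ε, x, y}  (via U P T)
FOLLOW(T) includes $ since T is the start symbol.
FOLLOW(T): in T::=U P T, the suffix after T is empty (adds nothing new). Thus FOLLOW(T) = {$}.
FOLLOW(P): in T::=U P T, P is followed by T with FIRST {ε, x, y}; in T::=U P T, the suffix after P is nullable, so FOLLOW(P) ⊇ FOLLOW(T) = {$}. Thus FOLLOW(P) = {$, x, y}.
FOLLOW(U): in T::=U P T, U is followed by P T with FIRST {ε, x, y}; in T::=U P T, the suffix after U is nullable, so FOLLOW(U) ⊇ FOLLOW(T) = {$}. Thus FOLLOW(U) = {$, x, y}.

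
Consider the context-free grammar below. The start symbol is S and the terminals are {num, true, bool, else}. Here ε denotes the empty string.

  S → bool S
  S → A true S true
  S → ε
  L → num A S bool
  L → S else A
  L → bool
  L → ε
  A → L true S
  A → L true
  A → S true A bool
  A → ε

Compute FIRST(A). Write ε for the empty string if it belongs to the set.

{ε, bool, else, num, true}

FIRST(S) = {ε, bool, else, num, true}  (via A true S true)
FIRST(L) = {ε, bool, else, num, true}  (via S else A)
FIRST(A) = {ε, bool, else, num, true}  (via L true S, L true, S true A bool)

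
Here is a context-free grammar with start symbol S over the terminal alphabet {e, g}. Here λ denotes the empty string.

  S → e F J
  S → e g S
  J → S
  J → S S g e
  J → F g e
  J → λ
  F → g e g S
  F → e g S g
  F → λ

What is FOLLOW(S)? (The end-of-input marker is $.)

{$, e, g}

FIRST(S) = {e}
FIRST(F) = {λ, e, g}
FIRST(J) = {λ, e, g}  (via S, S S g e, F g e)
FOLLOW(S) includes $ since S is the start symbol.
FOLLOW(S): in S→e g S, the suffix after S is empty (adds nothing new); in J→S, the suffix after S is empty, so FOLLOW(S) ⊇ FOLLOW(J) = {$, e, g}; in J→S S g e (occurrence 1), S is followed by S g e with FIRST {e}; in J→S S g e (occurrence 2), S is followed by g e with FIRST {g}; in F→g e g S, the suffix after S is empty, so FOLLOW(S) ⊇ FOLLOW(F) = {$, e, g}; in F→e g S g, S is followed by g with FIRST {g}. Thus FOLLOW(S) = {$, e, g}.
FOLLOW(J): in S→e F J, the suffix after J is empty, so FOLLOW(J) ⊇ FOLLOW(S) = {$, e, g}. Thus FOLLOW(J) = {$, e, g}.
FOLLOW(F): in S→e F J, F is followed by J with FIRST {λ, e, g}; in S→e F J, the suffix after F is nullable, so FOLLOW(F) ⊇ FOLLOW(S) = {$, e, g}; in J→F g e, F is followed by g e with FIRST {g}. Thus FOLLOW(F) = {$, e, g}.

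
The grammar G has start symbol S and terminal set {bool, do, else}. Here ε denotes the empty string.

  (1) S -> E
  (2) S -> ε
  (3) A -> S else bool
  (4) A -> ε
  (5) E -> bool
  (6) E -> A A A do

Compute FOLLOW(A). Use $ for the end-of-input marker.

{bool, do, else}

FIRST(S) = {ε, bool, do, else}  (via E)
FIRST(A) = {ε, bool, do, else}  (via S else bool)
FIRST(E) = {bool, do, else}  (via A A A do)
FOLLOW(S) includes $ since S is the start symbol.
FOLLOW(S): in A->S else bool, S is followed by else bool with FIRST {else}. Thus FOLLOW(S) = {$, else}.
FOLLOW(A): in E->A A A do (occurrence 1), A is followed by A A do with FIRST {bool, do, else}; in E->A A A do (occurrence 2), A is followed by A do with FIRST {bool, do, else}; in E->A A A do (occurrence 3), A is followed by do with FIRST {do}. Thus FOLLOW(A) = {bool, do, else}.
FOLLOW(E): in S->E, the suffix after E is empty, so FOLLOW(E) ⊇ FOLLOW(S) = {$, else}. Thus FOLLOW(E) = {$, else}.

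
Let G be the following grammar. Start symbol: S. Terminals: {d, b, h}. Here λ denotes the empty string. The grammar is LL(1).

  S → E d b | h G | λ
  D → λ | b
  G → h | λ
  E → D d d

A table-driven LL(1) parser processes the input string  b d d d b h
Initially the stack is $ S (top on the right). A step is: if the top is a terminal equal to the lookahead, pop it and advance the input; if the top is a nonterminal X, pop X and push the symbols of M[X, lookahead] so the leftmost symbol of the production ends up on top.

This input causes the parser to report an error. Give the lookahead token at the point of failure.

h

step 1: stack=$ S  input=b d d d b h $  — expand S → E d b
step 2: stack=$ b d E  input=b d d d b h $  — expand E → D d d
step 3: stack=$ b d d d D  input=b d d d b h $  — expand D → b
step 4: stack=$ b d d d b  input=b d d d b h $  — match b
step 5: stack=$ b d d d  input=d d d b h $  — match d
step 6: stack=$ b d d  input=d d b h $  — match d
step 7: stack=$ b d  input=d b h $  — match d
step 8: stack=$ b  input=b h $  — match b
step 9: stack=$  input=h $  — error: stack empty but input remains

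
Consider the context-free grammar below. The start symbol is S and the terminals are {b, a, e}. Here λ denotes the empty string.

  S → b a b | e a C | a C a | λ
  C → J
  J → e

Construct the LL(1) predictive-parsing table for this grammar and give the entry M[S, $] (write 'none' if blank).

FIRST(S): from S→b a b we get {b}; from S→e a C we get {e}; from S→a C a we get {a}; from S→λ we get {λ}. So FIRST(S) = {λ, a, b, e}.
FIRST(J): from J→e we get {e}. So FIRST(J) = {e}.
FIRST(C): from C→J we get {e}. So FIRST(C) = {e}.
FOLLOW(S) includes $ since S is the start symbol.
FOLLOW(S): S appears on no right-hand side. Thus FOLLOW(S) = {$}.
For S → b a b: FIRST(b a b) = {b}, so it goes in M[S, t] for t ∈ {b}.
For S → e a C: FIRST(e a C) = {e}, so it goes in M[S, t] for t ∈ {e}.
For S → a C a: FIRST(a C a) = {a}, so it goes in M[S, t] for t ∈ {a}.
For S → λ: FIRST(λ) = {λ}, so it goes in M[S, t] for t ∈ {}; since λ ∈ FIRST, also for every t ∈ FOLLOW(S) = {$}.

S → λ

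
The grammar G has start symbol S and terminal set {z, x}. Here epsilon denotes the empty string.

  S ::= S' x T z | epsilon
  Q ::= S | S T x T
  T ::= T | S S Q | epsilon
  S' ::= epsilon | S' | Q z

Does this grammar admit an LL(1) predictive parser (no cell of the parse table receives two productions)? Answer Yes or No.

FIRST(S) = {epsilon, x, z}
FIRST(Q) = {epsilon, x, z}
FIRST(T) = {epsilon, x, z}
FIRST(S') = {epsilon, x, z}
FOLLOW(S) = {$, x, z}
FOLLOW(Q) = {x, z}
FOLLOW(T) = {x, z}
FOLLOW(S') = {x}
Cell M[Q, x] receives both Q ::= S and Q ::= S T x T — the grammar is not LL(1).

No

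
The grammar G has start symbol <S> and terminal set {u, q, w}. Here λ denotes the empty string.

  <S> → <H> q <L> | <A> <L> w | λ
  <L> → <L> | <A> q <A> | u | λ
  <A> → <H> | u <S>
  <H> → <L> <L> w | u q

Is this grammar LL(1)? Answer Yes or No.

No

FIRST(<S>) = {λ, u, w}
FIRST(<L>) = {λ, u, w}
FIRST(<A>) = {u, w}
FIRST(<H>) = {u, w}
FOLLOW(<S>) = {$, q, u, w}
FOLLOW(<L>) = {$, q, u, w}
FOLLOW(<A>) = {$, q, u, w}
FOLLOW(<H>) = {$, q, u, w}
Cell M[<A>, u] receives both <A> → <H> and <A> → u <S> — the grammar is not LL(1).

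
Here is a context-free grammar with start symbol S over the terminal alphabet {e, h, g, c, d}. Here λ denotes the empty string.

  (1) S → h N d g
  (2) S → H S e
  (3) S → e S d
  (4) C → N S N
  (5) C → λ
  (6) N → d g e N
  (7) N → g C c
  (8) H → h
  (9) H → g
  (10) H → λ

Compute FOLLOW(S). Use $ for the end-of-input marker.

FIRST(N) = {d, g}
FIRST(H) = {λ, g, h}
FIRST(S) = {e, g, h}  (via H S e)
FIRST(C) = {λ, d, g}  (via N S N)
FOLLOW(S) includes $ since S is the start symbol.
FOLLOW(S): in S→H S e, S is followed by e with FIRST {e}; in S→e S d, S is followed by d with FIRST {d}; in C→N S N, S is followed by N with FIRST {d, g}. Thus FOLLOW(S) = {$, d, e, g}.
FOLLOW(C): in N→g C c, C is followed by c with FIRST {c}. Thus FOLLOW(C) = {c}.
FOLLOW(N): in S→h N d g, N is followed by d g with FIRST {d}; in C→N S N (occurrence 1), N is followed by S N with FIRST {e, g, h}; in C→N S N (occurrence 2), the suffix after N is empty, so FOLLOW(N) ⊇ FOLLOW(C) = {c}; in N→d g e N, the suffix after N is empty (adds nothing new). Thus FOLLOW(N) = {c, d, e, g, h}.
FOLLOW(H): in S→H S e, H is followed by S e with FIRST {e, g, h}. Thus FOLLOW(H) = {e, g, h}.

{$, d, e, g}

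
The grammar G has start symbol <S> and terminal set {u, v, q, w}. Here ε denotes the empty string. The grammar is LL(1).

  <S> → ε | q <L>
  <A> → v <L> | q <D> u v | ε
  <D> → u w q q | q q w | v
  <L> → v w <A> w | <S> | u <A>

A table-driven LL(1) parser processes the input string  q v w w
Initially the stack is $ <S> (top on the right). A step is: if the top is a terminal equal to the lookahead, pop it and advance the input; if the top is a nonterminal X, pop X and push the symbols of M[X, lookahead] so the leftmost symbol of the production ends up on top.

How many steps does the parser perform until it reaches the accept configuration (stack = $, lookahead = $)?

7

     Stack        Input      Action
  1  $ <S>        q v w w $  expand <S> → q <L>
  2  $ <L> q      q v w w $  match q
  3  $ <L>        v w w $    expand <L> → v w <A> w
  4  $ w <A> w v  v w w $    match v
  5  $ w <A> w    w w $      match w
  6  $ w <A>      w $        expand <A> → ε
  7  $ w          w $        match w
Accept reached after 7 steps.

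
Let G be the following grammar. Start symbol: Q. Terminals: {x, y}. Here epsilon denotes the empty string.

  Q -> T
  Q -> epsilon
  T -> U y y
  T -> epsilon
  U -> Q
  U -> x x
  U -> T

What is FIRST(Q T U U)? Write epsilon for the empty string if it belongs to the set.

{epsilon, x, y}

FIRST(Q): from Q->T we get {epsilon, x, y}; from Q->epsilon we get {epsilon}. So FIRST(Q) = {epsilon, x, y}.
FIRST(T): from T->U y y we get {x, y}; from T->epsilon we get {epsilon}. So FIRST(T) = {epsilon, x, y}.
FIRST(U): from U->Q we get {epsilon, x, y}; from U->x x we get {x}; from U->T we get {epsilon, x, y}. So FIRST(U) = {epsilon, x, y}.
FIRST(Q T U U): take FIRST of each symbol in turn, carrying on past any symbol whose FIRST contains epsilon; result {epsilon, x, y}.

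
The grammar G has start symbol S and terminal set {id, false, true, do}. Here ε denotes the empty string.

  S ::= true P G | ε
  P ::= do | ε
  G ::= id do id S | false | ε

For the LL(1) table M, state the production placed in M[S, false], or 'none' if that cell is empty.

FIRST(S) = {ε, true}
FIRST(P) = {ε, do}
FIRST(G) = {ε, false, id}
FOLLOW(S) includes $ since S is the start symbol.
FOLLOW(S): in G::=id do id S, the suffix after S is empty, so FOLLOW(S) ⊇ FOLLOW(G) = {$}. Thus FOLLOW(S) = {$}.
FOLLOW(G): in S::=true P G, the suffix after G is empty, so FOLLOW(G) ⊇ FOLLOW(S) = {$}. Thus FOLLOW(G) = {$}.
For S ::= true P G: FIRST(true P G) = {true}, so it goes in M[S, t] for t ∈ {true}.
For S ::= ε: FIRST(ε) = {ε}, so it goes in M[S, t] for t ∈ {}; since ε ∈ FIRST, also for every t ∈ FOLLOW(S) = {$}.
None of these place a production in M[S, false].

none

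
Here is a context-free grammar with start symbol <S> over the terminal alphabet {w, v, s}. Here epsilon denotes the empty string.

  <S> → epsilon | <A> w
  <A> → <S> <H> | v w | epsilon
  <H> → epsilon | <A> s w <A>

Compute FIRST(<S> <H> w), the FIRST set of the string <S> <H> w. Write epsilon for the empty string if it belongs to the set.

{s, v, w}

FIRST(<S>): from <S>→epsilon we get {epsilon}; from <S>→<A> w we get {s, v, w}. So FIRST(<S>) = {epsilon, s, v, w}.
FIRST(<A>): from <A>→<S> <H> we get {epsilon, s, v, w}; from <A>→v w we get {v}; from <A>→epsilon we get {epsilon}. So FIRST(<A>) = {epsilon, s, v, w}.
FIRST(<H>): from <H>→epsilon we get {epsilon}; from <H>→<A> s w <A> we get {s, v, w}. So FIRST(<H>) = {epsilon, s, v, w}.
FIRST(<S> <H> w): take FIRST of each symbol in turn, carrying on past any symbol whose FIRST contains epsilon; result {s, v, w}.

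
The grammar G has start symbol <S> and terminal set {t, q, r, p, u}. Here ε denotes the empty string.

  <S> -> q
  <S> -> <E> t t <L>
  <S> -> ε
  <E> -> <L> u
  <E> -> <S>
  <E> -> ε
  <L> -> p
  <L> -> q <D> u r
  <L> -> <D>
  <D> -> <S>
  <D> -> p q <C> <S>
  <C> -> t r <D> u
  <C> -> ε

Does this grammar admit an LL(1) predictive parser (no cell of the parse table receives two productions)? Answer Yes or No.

FIRST(<S>) = {ε, p, q, t, u}
FIRST(<E>) = {ε, p, q, t, u}
FIRST(<L>) = {ε, p, q, t, u}
FIRST(<D>) = {ε, p, q, t, u}
FIRST(<C>) = {ε, t}
FOLLOW(<S>) = {$, t, u}
FOLLOW(<E>) = {t}
FOLLOW(<L>) = {$, t, u}
FOLLOW(<D>) = {$, t, u}
FOLLOW(<C>) = {$, p, q, t, u}
Cell M[<C>, t] receives both <C> -> t r <D> u and <C> -> ε — the grammar is not LL(1).

No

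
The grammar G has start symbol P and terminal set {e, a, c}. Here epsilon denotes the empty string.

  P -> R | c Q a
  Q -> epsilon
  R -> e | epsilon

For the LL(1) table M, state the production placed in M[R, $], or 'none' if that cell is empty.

FIRST(Q) = {epsilon}
FIRST(R) = {epsilon, e}
FIRST(P) = {epsilon, c, e}  (via R)
FOLLOW(P) includes $ since P is the start symbol.
FOLLOW(P): P appears on no right-hand side. Thus FOLLOW(P) = {$}.
FOLLOW(R): in P->R, the suffix after R is empty, so FOLLOW(R) ⊇ FOLLOW(P) = {$}. Thus FOLLOW(R) = {$}.
For R -> e: FIRST(e) = {e}, so it goes in M[R, t] for t ∈ {e}.
For R -> epsilon: FIRST(epsilon) = {epsilon}, so it goes in M[R, t] for t ∈ {}; since epsilon ∈ FIRST, also for every t ∈ FOLLOW(R) = {$}.

R -> epsilon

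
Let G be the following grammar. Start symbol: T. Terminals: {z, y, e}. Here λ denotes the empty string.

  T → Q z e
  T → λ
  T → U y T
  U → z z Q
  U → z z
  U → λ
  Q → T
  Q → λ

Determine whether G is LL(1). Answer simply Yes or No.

No

FIRST(T) = {λ, y, z}
FIRST(U) = {λ, z}
FIRST(Q) = {λ, y, z}
FOLLOW(T) = {$, y, z}
FOLLOW(U) = {y}
FOLLOW(Q) = {y, z}
Cell M[Q, y] receives both Q → T and Q → λ — the grammar is not LL(1).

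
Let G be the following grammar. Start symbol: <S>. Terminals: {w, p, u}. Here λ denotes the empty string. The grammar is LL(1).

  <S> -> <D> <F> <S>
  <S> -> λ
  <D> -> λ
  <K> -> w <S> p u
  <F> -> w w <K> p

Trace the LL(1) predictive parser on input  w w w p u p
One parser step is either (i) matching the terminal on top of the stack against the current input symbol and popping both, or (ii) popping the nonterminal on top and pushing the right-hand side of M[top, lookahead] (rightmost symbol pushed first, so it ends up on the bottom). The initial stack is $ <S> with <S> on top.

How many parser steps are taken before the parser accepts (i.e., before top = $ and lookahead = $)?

12

step 1: stack=$ <S>  input=w w w p u p $  — expand <S> -> <D> <F> <S>
step 2: stack=$ <S> <F> <D>  input=w w w p u p $  — expand <D> -> λ
step 3: stack=$ <S> <F>  input=w w w p u p $  — expand <F> -> w w <K> p
step 4: stack=$ <S> p <K> w w  input=w w w p u p $  — match w
step 5: stack=$ <S> p <K> w  input=w w p u p $  — match w
step 6: stack=$ <S> p <K>  input=w p u p $  — expand <K> -> w <S> p u
step 7: stack=$ <S> p u p <S> w  input=w p u p $  — match w
step 8: stack=$ <S> p u p <S>  input=p u p $  — expand <S> -> λ
step 9: stack=$ <S> p u p  input=p u p $  — match p
step 10: stack=$ <S> p u  input=u p $  — match u
step 11: stack=$ <S> p  input=p $  — match p
step 12: stack=$ <S>  input=$  — expand <S> -> λ
Accept reached after 12 steps.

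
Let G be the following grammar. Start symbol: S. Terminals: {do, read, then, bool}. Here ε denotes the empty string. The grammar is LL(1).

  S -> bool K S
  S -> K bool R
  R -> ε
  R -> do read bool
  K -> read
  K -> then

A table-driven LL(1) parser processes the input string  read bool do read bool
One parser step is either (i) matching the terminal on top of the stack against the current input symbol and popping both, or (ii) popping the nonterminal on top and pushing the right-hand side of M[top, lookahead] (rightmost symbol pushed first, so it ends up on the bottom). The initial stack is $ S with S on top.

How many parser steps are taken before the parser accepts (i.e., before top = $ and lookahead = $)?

step 1: stack=$ S  input=read bool do read bool $  — expand S -> K bool R
step 2: stack=$ R bool K  input=read bool do read bool $  — expand K -> read
step 3: stack=$ R bool read  input=read bool do read bool $  — match read
step 4: stack=$ R bool  input=bool do read bool $  — match bool
step 5: stack=$ R  input=do read bool $  — expand R -> do read bool
step 6: stack=$ bool read do  input=do read bool $  — match do
step 7: stack=$ bool read  input=read bool $  — match read
step 8: stack=$ bool  input=bool $  — match bool
Accept reached after 8 steps.

8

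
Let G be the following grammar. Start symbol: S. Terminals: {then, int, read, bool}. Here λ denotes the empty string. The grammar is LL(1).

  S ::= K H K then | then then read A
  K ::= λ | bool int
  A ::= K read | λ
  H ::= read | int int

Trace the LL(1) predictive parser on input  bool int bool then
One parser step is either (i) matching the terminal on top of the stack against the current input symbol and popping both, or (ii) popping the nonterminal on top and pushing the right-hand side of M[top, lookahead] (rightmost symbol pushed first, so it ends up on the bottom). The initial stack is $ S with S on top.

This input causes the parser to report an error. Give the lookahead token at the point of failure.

     Stack                Input                 Action
  1  $ S                  bool int bool then $  expand S ::= K H K then
  2  $ then K H K         bool int bool then $  expand K ::= bool int
  3  $ then K H int bool  bool int bool then $  match bool
  4  $ then K H int       int bool then $       match int
  5  $ then K H           bool then $           error: M[H, bool] is empty

bool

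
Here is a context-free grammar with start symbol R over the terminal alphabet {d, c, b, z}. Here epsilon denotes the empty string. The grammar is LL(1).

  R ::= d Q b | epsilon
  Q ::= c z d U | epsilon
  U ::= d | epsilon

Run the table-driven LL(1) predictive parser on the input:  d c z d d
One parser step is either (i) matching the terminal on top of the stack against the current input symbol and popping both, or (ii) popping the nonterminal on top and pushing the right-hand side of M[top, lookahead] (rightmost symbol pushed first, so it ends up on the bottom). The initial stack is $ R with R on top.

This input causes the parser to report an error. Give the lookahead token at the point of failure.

     Stack        Input        Action
  1  $ R          d c z d d $  expand R ::= d Q b
  2  $ b Q d      d c z d d $  match d
  3  $ b Q        c z d d $    expand Q ::= c z d U
  4  $ b U d z c  c z d d $    match c
  5  $ b U d z    z d d $      match z
  6  $ b U d      d d $        match d
  7  $ b U        d $          expand U ::= d
  8  $ b d        d $          match d
  9  $ b          $            error: top is terminal b but lookahead is $

$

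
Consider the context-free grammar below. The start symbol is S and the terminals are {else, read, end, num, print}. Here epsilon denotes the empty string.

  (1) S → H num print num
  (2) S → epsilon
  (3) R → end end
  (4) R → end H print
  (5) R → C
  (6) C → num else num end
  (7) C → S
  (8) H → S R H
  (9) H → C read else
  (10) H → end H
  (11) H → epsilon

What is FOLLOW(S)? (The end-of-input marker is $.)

{$, end, num, print, read}

FIRST(S) = {epsilon, end, num, read}  (via H num print num)
FIRST(C) = {epsilon, end, num, read}  (via S)
FIRST(R) = {epsilon, end, num, read}  (via C)
FIRST(H) = {epsilon, end, num, read}  (via S R H, C read else)
FOLLOW(S) includes $ since S is the start symbol.
FOLLOW(H): in S→H num print num, H is followed by num print num with FIRST {num}; in R→end H print, H is followed by print with FIRST {print}; in H→S R H, the suffix after H is empty (adds nothing new); in H→end H, the suffix after H is empty (adds nothing new). Thus FOLLOW(H) = {num, print}.
FOLLOW(R): in H→S R H, R is followed by H with FIRST {epsilon, end, num, read}; in H→S R H, the suffix after R is nullable, so FOLLOW(R) ⊇ FOLLOW(H) = {num, print}. Thus FOLLOW(R) = {end, num, print, read}.
FOLLOW(C): in R→C, the suffix after C is empty, so FOLLOW(C) ⊇ FOLLOW(R) = {end, num, print, read}; in H→C read else, C is followed by read else with FIRST {read}. Thus FOLLOW(C) = {end, num, print, read}.
FOLLOW(S): in C→S, the suffix after S is empty, so FOLLOW(S) ⊇ FOLLOW(C) = {end, num, print, read}; in H→S R H, S is followed by R H with FIRST {epsilon, end, num, read}; in H→S R H, the suffix after S is nullable, so FOLLOW(S) ⊇ FOLLOW(H) = {num, print}. Thus FOLLOW(S) = {$, end, num, print, read}.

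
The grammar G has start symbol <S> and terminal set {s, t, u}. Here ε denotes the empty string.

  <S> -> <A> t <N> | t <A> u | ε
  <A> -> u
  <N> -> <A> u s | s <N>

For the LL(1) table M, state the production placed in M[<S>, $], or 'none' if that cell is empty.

<S> -> ε

FIRST(<A>) = {u}
FIRST(<S>) = {ε, t, u}  (via <A> t <N>)
FIRST(<N>) = {s, u}  (via <A> u s)
FOLLOW(<S>) includes $ since <S> is the start symbol.
FOLLOW(<S>): <S> appears on no right-hand side. Thus FOLLOW(<S>) = {$}.
For <S> -> <A> t <N>: FIRST(<A> t <N>) = {u}, so it goes in M[<S>, t] for t ∈ {u}.
For <S> -> t <A> u: FIRST(t <A> u) = {t}, so it goes in M[<S>, t] for t ∈ {t}.
For <S> -> ε: FIRST(ε) = {ε}, so it goes in M[<S>, t] for t ∈ {}; since ε ∈ FIRST, also for every t ∈ FOLLOW(<S>) = {$}.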